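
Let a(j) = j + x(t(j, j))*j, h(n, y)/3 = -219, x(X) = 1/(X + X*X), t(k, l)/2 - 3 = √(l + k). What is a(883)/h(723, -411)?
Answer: -21769714229/16195516470 + 11479*√1766/16195516470 ≈ -1.3442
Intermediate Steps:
t(k, l) = 6 + 2*√(k + l) (t(k, l) = 6 + 2*√(l + k) = 6 + 2*√(k + l))
x(X) = 1/(X + X²)
h(n, y) = -657 (h(n, y) = 3*(-219) = -657)
a(j) = j + j/((6 + 2*√2*√j)*(7 + 2*√2*√j)) (a(j) = j + (1/((6 + 2*√(j + j))*(1 + (6 + 2*√(j + j)))))*j = j + (1/((6 + 2*√(2*j))*(1 + (6 + 2*√(2*j)))))*j = j + (1/((6 + 2*(√2*√j))*(1 + (6 + 2*(√2*√j)))))*j = j + (1/((6 + 2*√2*√j)*(1 + (6 + 2*√2*√j))))*j = j + (1/((6 + 2*√2*√j)*(7 + 2*√2*√j)))*j = j + j/((6 + 2*√2*√j)*(7 + 2*√2*√j)))
a(883)/h(723, -411) = ((8*883² + 43*883 + 26*√2*883^(3/2))/(2*(21 + 4*883 + 13*√2*√883)))/(-657) = ((8*779689 + 37969 + 26*√2*(883*√883))/(2*(21 + 3532 + 13*√1766)))*(-1/657) = ((6237512 + 37969 + 22958*√1766)/(2*(3553 + 13*√1766)))*(-1/657) = ((6275481 + 22958*√1766)/(2*(3553 + 13*√1766)))*(-1/657) = -(6275481 + 22958*√1766)/(1314*(3553 + 13*√1766))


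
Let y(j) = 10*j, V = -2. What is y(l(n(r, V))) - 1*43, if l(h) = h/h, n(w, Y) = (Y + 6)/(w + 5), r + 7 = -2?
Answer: -33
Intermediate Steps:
r = -9 (r = -7 - 2 = -9)
n(w, Y) = (6 + Y)/(5 + w)
l(h) = 1
y(l(n(r, V))) - 1*43 = 10*1 - 1*43 = 10 - 43 = -33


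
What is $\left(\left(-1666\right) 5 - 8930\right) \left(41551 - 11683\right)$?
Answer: $-515521680$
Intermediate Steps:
$\left(\left(-1666\right) 5 - 8930\right) \left(41551 - 11683\right) = \left(-8330 - 8930\right) 29868 = \left(-17260\right) 29868 = -515521680$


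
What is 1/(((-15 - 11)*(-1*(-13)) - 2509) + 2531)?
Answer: -1/316 ≈ -0.0031646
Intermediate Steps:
1/(((-15 - 11)*(-1*(-13)) - 2509) + 2531) = 1/((-26*13 - 2509) + 2531) = 1/((-338 - 2509) + 2531) = 1/(-2847 + 2531) = 1/(-316) = -1/316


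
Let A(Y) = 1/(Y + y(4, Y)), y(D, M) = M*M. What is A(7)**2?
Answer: 1/3136 ≈ 0.00031888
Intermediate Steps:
y(D, M) = M**2
A(Y) = 1/(Y + Y**2)
A(7)**2 = (1/(7*(1 + 7)))**2 = ((1/7)/8)**2 = ((1/7)*(1/8))**2 = (1/56)**2 = 1/3136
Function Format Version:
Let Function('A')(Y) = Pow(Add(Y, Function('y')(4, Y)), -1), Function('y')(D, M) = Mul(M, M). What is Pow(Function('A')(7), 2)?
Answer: Rational(1, 3136) ≈ 0.00031888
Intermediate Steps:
Function('y')(D, M) = Pow(M, 2)
Function('A')(Y) = Pow(Add(Y, Pow(Y, 2)), -1)
Pow(Function('A')(7), 2) = Pow(Mul(Pow(7, -1), Pow(Add(1, 7), -1)), 2) = Pow(Mul(Rational(1, 7), Pow(8, -1)), 2) = Pow(Mul(Rational(1, 7), Rational(1, 8)), 2) = Pow(Rational(1, 56), 2) = Rational(1, 3136)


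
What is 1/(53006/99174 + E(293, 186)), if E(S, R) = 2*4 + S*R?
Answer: 49587/2702815525 ≈ 1.8346e-5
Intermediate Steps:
E(S, R) = 8 + R*S
1/(53006/99174 + E(293, 186)) = 1/(53006/99174 + (8 + 186*293)) = 1/(53006*(1/99174) + (8 + 54498)) = 1/(26503/49587 + 54506) = 1/(2702815525/49587) = 49587/2702815525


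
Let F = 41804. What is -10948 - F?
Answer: -52752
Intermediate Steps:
-10948 - F = -10948 - 1*41804 = -10948 - 41804 = -52752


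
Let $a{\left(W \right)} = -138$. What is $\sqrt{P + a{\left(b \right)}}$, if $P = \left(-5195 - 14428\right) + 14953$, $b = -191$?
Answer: $2 i \sqrt{1202} \approx 69.34 i$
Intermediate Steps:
$P = -4670$ ($P = -19623 + 14953 = -4670$)
$\sqrt{P + a{\left(b \right)}} = \sqrt{-4670 - 138} = \sqrt{-4808} = 2 i \sqrt{1202}$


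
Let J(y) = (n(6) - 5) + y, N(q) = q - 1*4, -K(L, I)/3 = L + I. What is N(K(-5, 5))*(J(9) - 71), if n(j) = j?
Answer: 244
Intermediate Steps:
K(L, I) = -3*I - 3*L (K(L, I) = -3*(L + I) = -3*(I + L) = -3*I - 3*L)
N(q) = -4 + q (N(q) = q - 4 = -4 + q)
J(y) = 1 + y (J(y) = (6 - 5) + y = 1 + y)
N(K(-5, 5))*(J(9) - 71) = (-4 + (-3*5 - 3*(-5)))*((1 + 9) - 71) = (-4 + (-15 + 15))*(10 - 71) = (-4 + 0)*(-61) = -4*(-61) = 244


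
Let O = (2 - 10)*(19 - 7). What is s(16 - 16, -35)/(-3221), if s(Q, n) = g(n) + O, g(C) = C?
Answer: 131/3221 ≈ 0.040671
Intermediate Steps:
O = -96 (O = -8*12 = -96)
s(Q, n) = -96 + n (s(Q, n) = n - 96 = -96 + n)
s(16 - 16, -35)/(-3221) = (-96 - 35)/(-3221) = -131*(-1/3221) = 131/3221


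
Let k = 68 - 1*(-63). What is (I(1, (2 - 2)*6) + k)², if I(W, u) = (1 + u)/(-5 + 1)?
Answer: 273529/16 ≈ 17096.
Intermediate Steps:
I(W, u) = -¼ - u/4 (I(W, u) = (1 + u)/(-4) = (1 + u)*(-¼) = -¼ - u/4)
k = 131 (k = 68 + 63 = 131)
(I(1, (2 - 2)*6) + k)² = ((-¼ - (2 - 2)*6/4) + 131)² = ((-¼ - 0*6) + 131)² = ((-¼ - ¼*0) + 131)² = ((-¼ + 0) + 131)² = (-¼ + 131)² = (523/4)² = 273529/16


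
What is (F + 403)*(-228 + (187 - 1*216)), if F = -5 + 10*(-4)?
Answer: -92006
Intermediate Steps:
F = -45 (F = -5 - 40 = -45)
(F + 403)*(-228 + (187 - 1*216)) = (-45 + 403)*(-228 + (187 - 1*216)) = 358*(-228 + (187 - 216)) = 358*(-228 - 29) = 358*(-257) = -92006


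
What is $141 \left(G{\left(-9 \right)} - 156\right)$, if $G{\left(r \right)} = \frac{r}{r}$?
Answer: $-21855$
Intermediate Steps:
$G{\left(r \right)} = 1$
$141 \left(G{\left(-9 \right)} - 156\right) = 141 \left(1 - 156\right) = 141 \left(-155\right) = -21855$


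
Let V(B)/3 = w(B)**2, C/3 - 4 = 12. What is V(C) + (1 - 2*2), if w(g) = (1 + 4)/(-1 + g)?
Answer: -6552/2209 ≈ -2.9660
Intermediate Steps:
w(g) = 5/(-1 + g)
C = 48 (C = 12 + 3*12 = 12 + 36 = 48)
V(B) = 75/(-1 + B)**2 (V(B) = 3*(5/(-1 + B))**2 = 3*(25/(-1 + B)**2) = 75/(-1 + B)**2)
V(C) + (1 - 2*2) = 75/(-1 + 48)**2 + (1 - 2*2) = 75/47**2 + (1 - 4) = 75*(1/2209) - 3 = 75/2209 - 3 = -6552/2209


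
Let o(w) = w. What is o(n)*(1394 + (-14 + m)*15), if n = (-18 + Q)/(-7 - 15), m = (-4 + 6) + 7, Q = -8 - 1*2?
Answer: 18466/11 ≈ 1678.7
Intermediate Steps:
Q = -10 (Q = -8 - 2 = -10)
m = 9 (m = 2 + 7 = 9)
n = 14/11 (n = (-18 - 10)/(-7 - 15) = -28/(-22) = -28*(-1/22) = 14/11 ≈ 1.2727)
o(n)*(1394 + (-14 + m)*15) = 14*(1394 + (-14 + 9)*15)/11 = 14*(1394 - 5*15)/11 = 14*(1394 - 75)/11 = (14/11)*1319 = 18466/11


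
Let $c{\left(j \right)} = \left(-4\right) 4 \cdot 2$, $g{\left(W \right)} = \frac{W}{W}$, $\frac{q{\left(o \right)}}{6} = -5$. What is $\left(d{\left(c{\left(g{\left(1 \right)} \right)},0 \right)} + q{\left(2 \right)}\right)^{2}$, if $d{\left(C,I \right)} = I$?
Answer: $900$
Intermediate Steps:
$q{\left(o \right)} = -30$ ($q{\left(o \right)} = 6 \left(-5\right) = -30$)
$g{\left(W \right)} = 1$
$c{\left(j \right)} = -32$ ($c{\left(j \right)} = \left(-16\right) 2 = -32$)
$\left(d{\left(c{\left(g{\left(1 \right)} \right)},0 \right)} + q{\left(2 \right)}\right)^{2} = \left(0 - 30\right)^{2} = \left(-30\right)^{2} = 900$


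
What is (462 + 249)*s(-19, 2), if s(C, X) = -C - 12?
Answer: 4977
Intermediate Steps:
s(C, X) = -12 - C
(462 + 249)*s(-19, 2) = (462 + 249)*(-12 - 1*(-19)) = 711*(-12 + 19) = 711*7 = 4977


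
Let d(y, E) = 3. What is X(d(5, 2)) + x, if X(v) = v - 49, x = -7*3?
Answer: -67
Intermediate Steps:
x = -21
X(v) = -49 + v
X(d(5, 2)) + x = (-49 + 3) - 21 = -46 - 21 = -67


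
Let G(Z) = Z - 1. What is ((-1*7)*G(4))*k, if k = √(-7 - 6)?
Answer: -21*I*√13 ≈ -75.717*I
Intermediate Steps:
G(Z) = -1 + Z
k = I*√13 (k = √(-13) = I*√13 ≈ 3.6056*I)
((-1*7)*G(4))*k = ((-1*7)*(-1 + 4))*(I*√13) = (-7*3)*(I*√13) = -21*I*√13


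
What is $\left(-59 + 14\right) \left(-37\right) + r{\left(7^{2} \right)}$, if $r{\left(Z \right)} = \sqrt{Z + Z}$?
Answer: $1665 + 7 \sqrt{2} \approx 1674.9$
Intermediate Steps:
$r{\left(Z \right)} = \sqrt{2} \sqrt{Z}$ ($r{\left(Z \right)} = \sqrt{2 Z} = \sqrt{2} \sqrt{Z}$)
$\left(-59 + 14\right) \left(-37\right) + r{\left(7^{2} \right)} = \left(-59 + 14\right) \left(-37\right) + \sqrt{2} \sqrt{7^{2}} = \left(-45\right) \left(-37\right) + \sqrt{2} \sqrt{49} = 1665 + \sqrt{2} \cdot 7 = 1665 + 7 \sqrt{2}$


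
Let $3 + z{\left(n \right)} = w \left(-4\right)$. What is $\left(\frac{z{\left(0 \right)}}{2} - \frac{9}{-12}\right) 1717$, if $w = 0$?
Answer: $- \frac{5151}{4} \approx -1287.8$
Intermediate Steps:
$z{\left(n \right)} = -3$ ($z{\left(n \right)} = -3 + 0 \left(-4\right) = -3 + 0 = -3$)
$\left(\frac{z{\left(0 \right)}}{2} - \frac{9}{-12}\right) 1717 = \left(- \frac{3}{2} - \frac{9}{-12}\right) 1717 = \left(\left(-3\right) \frac{1}{2} - - \frac{3}{4}\right) 1717 = \left(- \frac{3}{2} + \frac{3}{4}\right) 1717 = \left(- \frac{3}{4}\right) 1717 = - \frac{5151}{4}$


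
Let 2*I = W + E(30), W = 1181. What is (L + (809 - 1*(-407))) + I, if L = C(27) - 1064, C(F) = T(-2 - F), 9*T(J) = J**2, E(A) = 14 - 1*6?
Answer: 15119/18 ≈ 839.94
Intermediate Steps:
E(A) = 8 (E(A) = 14 - 6 = 8)
T(J) = J**2/9
C(F) = (-2 - F)**2/9
L = -8735/9 (L = (2 + 27)**2/9 - 1064 = (1/9)*29**2 - 1064 = (1/9)*841 - 1064 = 841/9 - 1064 = -8735/9 ≈ -970.56)
I = 1189/2 (I = (1181 + 8)/2 = (1/2)*1189 = 1189/2 ≈ 594.50)
(L + (809 - 1*(-407))) + I = (-8735/9 + (809 - 1*(-407))) + 1189/2 = (-8735/9 + (809 + 407)) + 1189/2 = (-8735/9 + 1216) + 1189/2 = 2209/9 + 1189/2 = 15119/18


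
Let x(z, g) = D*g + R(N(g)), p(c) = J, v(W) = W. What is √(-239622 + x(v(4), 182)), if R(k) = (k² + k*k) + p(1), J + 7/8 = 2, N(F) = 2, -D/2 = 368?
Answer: I*√5977038/4 ≈ 611.2*I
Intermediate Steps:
D = -736 (D = -2*368 = -736)
J = 9/8 (J = -7/8 + 2 = 9/8 ≈ 1.1250)
p(c) = 9/8
R(k) = 9/8 + 2*k² (R(k) = (k² + k*k) + 9/8 = (k² + k²) + 9/8 = 2*k² + 9/8 = 9/8 + 2*k²)
x(z, g) = 73/8 - 736*g (x(z, g) = -736*g + (9/8 + 2*2²) = -736*g + (9/8 + 2*4) = -736*g + (9/8 + 8) = -736*g + 73/8 = 73/8 - 736*g)
√(-239622 + x(v(4), 182)) = √(-239622 + (73/8 - 736*182)) = √(-239622 + (73/8 - 133952)) = √(-239622 - 1071543/8) = √(-2988519/8) = I*√5977038/4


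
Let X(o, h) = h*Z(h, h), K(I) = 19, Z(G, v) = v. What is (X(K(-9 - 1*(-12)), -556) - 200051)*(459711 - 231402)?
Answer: 24905087265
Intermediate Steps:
X(o, h) = h² (X(o, h) = h*h = h²)
(X(K(-9 - 1*(-12)), -556) - 200051)*(459711 - 231402) = ((-556)² - 200051)*(459711 - 231402) = (309136 - 200051)*228309 = 109085*228309 = 24905087265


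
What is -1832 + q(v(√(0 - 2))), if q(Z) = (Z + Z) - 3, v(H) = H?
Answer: -1835 + 2*I*√2 ≈ -1835.0 + 2.8284*I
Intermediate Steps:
q(Z) = -3 + 2*Z (q(Z) = 2*Z - 3 = -3 + 2*Z)
-1832 + q(v(√(0 - 2))) = -1832 + (-3 + 2*√(0 - 2)) = -1832 + (-3 + 2*√(-2)) = -1832 + (-3 + 2*(I*√2)) = -1832 + (-3 + 2*I*√2) = -1835 + 2*I*√2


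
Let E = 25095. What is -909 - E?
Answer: -26004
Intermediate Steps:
-909 - E = -909 - 1*25095 = -909 - 25095 = -26004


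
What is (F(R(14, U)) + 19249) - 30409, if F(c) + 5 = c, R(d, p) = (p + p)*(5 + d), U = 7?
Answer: -10899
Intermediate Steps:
R(d, p) = 2*p*(5 + d) (R(d, p) = (2*p)*(5 + d) = 2*p*(5 + d))
F(c) = -5 + c
(F(R(14, U)) + 19249) - 30409 = ((-5 + 2*7*(5 + 14)) + 19249) - 30409 = ((-5 + 2*7*19) + 19249) - 30409 = ((-5 + 266) + 19249) - 30409 = (261 + 19249) - 30409 = 19510 - 30409 = -10899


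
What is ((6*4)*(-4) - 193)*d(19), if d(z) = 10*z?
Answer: -54910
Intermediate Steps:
((6*4)*(-4) - 193)*d(19) = ((6*4)*(-4) - 193)*(10*19) = (24*(-4) - 193)*190 = (-96 - 193)*190 = -289*190 = -54910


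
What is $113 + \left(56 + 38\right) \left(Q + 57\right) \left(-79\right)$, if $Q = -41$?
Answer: $-118703$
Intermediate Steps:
$113 + \left(56 + 38\right) \left(Q + 57\right) \left(-79\right) = 113 + \left(56 + 38\right) \left(-41 + 57\right) \left(-79\right) = 113 + 94 \cdot 16 \left(-79\right) = 113 + 1504 \left(-79\right) = 113 - 118816 = -118703$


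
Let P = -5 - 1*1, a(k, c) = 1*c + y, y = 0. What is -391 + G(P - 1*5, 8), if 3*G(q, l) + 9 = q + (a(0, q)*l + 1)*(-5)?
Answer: -758/3 ≈ -252.67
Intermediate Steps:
a(k, c) = c (a(k, c) = 1*c + 0 = c + 0 = c)
P = -6 (P = -5 - 1 = -6)
G(q, l) = -14/3 + q/3 - 5*l*q/3 (G(q, l) = -3 + (q + (q*l + 1)*(-5))/3 = -3 + (q + (l*q + 1)*(-5))/3 = -3 + (q + (1 + l*q)*(-5))/3 = -3 + (q + (-5 - 5*l*q))/3 = -3 + (-5 + q - 5*l*q)/3 = -3 + (-5/3 + q/3 - 5*l*q/3) = -14/3 + q/3 - 5*l*q/3)
-391 + G(P - 1*5, 8) = -391 + (-14/3 + (-6 - 1*5)/3 - 5/3*8*(-6 - 1*5)) = -391 + (-14/3 + (-6 - 5)/3 - 5/3*8*(-6 - 5)) = -391 + (-14/3 + (1/3)*(-11) - 5/3*8*(-11)) = -391 + (-14/3 - 11/3 + 440/3) = -391 + 415/3 = -758/3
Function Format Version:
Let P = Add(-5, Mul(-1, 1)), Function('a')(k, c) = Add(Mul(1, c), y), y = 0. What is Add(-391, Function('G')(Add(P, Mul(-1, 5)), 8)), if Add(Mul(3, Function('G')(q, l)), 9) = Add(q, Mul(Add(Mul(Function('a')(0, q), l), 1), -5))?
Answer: Rational(-758, 3) ≈ -252.67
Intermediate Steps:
Function('a')(k, c) = c (Function('a')(k, c) = Add(Mul(1, c), 0) = Add(c, 0) = c)
P = -6 (P = Add(-5, -1) = -6)
Function('G')(q, l) = Add(Rational(-14, 3), Mul(Rational(1, 3), q), Mul(Rational(-5, 3), l, q)) (Function('G')(q, l) = Add(-3, Mul(Rational(1, 3), Add(q, Mul(Add(Mul(q, l), 1), -5)))) = Add(-3, Mul(Rational(1, 3), Add(q, Mul(Add(Mul(l, q), 1), -5)))) = Add(-3, Mul(Rational(1, 3), Add(q, Mul(Add(1, Mul(l, q)), -5)))) = Add(-3, Mul(Rational(1, 3), Add(q, Add(-5, Mul(-5, l, q))))) = Add(-3, Mul(Rational(1, 3), Add(-5, q, Mul(-5, l, q)))) = Add(-3, Add(Rational(-5, 3), Mul(Rational(1, 3), q), Mul(Rational(-5, 3), l, q))) = Add(Rational(-14, 3), Mul(Rational(1, 3), q), Mul(Rational(-5, 3), l, q)))
Add(-391, Function('G')(Add(P, Mul(-1, 5)), 8)) = Add(-391, Add(Rational(-14, 3), Mul(Rational(1, 3), Add(-6, Mul(-1, 5))), Mul(Rational(-5, 3), 8, Add(-6, Mul(-1, 5))))) = Add(-391, Add(Rational(-14, 3), Mul(Rational(1, 3), Add(-6, -5)), Mul(Rational(-5, 3), 8, Add(-6, -5)))) = Add(-391, Add(Rational(-14, 3), Mul(Rational(1, 3), -11), Mul(Rational(-5, 3), 8, -11))) = Add(-391, Add(Rational(-14, 3), Rational(-11, 3), Rational(440, 3))) = Add(-391, Rational(415, 3)) = Rational(-758, 3)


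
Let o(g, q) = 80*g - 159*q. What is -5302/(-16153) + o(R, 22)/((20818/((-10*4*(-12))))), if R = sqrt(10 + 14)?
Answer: -13505578042/168136577 + 38400*sqrt(6)/10409 ≈ -71.289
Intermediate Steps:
R = 2*sqrt(6) (R = sqrt(24) = 2*sqrt(6) ≈ 4.8990)
o(g, q) = -159*q + 80*g
-5302/(-16153) + o(R, 22)/((20818/((-10*4*(-12))))) = -5302/(-16153) + (-159*22 + 80*(2*sqrt(6)))/((20818/((-10*4*(-12))))) = -5302*(-1/16153) + (-3498 + 160*sqrt(6))/((20818/((-40*(-12))))) = 5302/16153 + (-3498 + 160*sqrt(6))/((20818/480)) = 5302/16153 + (-3498 + 160*sqrt(6))/((20818*(1/480))) = 5302/16153 + (-3498 + 160*sqrt(6))/(10409/240) = 5302/16153 + (-3498 + 160*sqrt(6))*(240/10409) = 5302/16153 + (-839520/10409 + 38400*sqrt(6)/10409) = -13505578042/168136577 + 38400*sqrt(6)/10409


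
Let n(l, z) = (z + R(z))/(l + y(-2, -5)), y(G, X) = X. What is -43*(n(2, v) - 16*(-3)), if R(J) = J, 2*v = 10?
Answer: -5762/3 ≈ -1920.7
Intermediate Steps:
v = 5 (v = (½)*10 = 5)
n(l, z) = 2*z/(-5 + l) (n(l, z) = (z + z)/(l - 5) = (2*z)/(-5 + l) = 2*z/(-5 + l))
-43*(n(2, v) - 16*(-3)) = -43*(2*5/(-5 + 2) - 16*(-3)) = -43*(2*5/(-3) + 48) = -43*(2*5*(-⅓) + 48) = -43*(-10/3 + 48) = -43*134/3 = -5762/3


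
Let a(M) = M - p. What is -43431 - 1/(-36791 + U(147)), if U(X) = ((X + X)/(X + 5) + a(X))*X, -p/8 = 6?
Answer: -25883442701/595967 ≈ -43431.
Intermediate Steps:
p = -48 (p = -8*6 = -48)
a(M) = 48 + M (a(M) = M - 1*(-48) = M + 48 = 48 + M)
U(X) = X*(48 + X + 2*X/(5 + X)) (U(X) = ((X + X)/(X + 5) + (48 + X))*X = ((2*X)/(5 + X) + (48 + X))*X = (2*X/(5 + X) + (48 + X))*X = (48 + X + 2*X/(5 + X))*X = X*(48 + X + 2*X/(5 + X)))
-43431 - 1/(-36791 + U(147)) = -43431 - 1/(-36791 + 147*(240 + 147**2 + 55*147)/(5 + 147)) = -43431 - 1/(-36791 + 147*(240 + 21609 + 8085)/152) = -43431 - 1/(-36791 + 147*(1/152)*29934) = -43431 - 1/(-36791 + 2200149/76) = -43431 - 1/(-595967/76) = -43431 - 1*(-76/595967) = -43431 + 76/595967 = -25883442701/595967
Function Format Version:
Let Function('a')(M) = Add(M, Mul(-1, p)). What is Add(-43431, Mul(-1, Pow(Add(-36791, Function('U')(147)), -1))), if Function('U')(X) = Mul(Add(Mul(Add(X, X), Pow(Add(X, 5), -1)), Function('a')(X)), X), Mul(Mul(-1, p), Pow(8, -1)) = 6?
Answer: Rational(-25883442701, 595967) ≈ -43431.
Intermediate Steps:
p = -48 (p = Mul(-8, 6) = -48)
Function('a')(M) = Add(48, M) (Function('a')(M) = Add(M, Mul(-1, -48)) = Add(M, 48) = Add(48, M))
Function('U')(X) = Mul(X, Add(48, X, Mul(2, X, Pow(Add(5, X), -1)))) (Function('U')(X) = Mul(Add(Mul(Add(X, X), Pow(Add(X, 5), -1)), Add(48, X)), X) = Mul(Add(Mul(Mul(2, X), Pow(Add(5, X), -1)), Add(48, X)), X) = Mul(Add(Mul(2, X, Pow(Add(5, X), -1)), Add(48, X)), X) = Mul(Add(48, X, Mul(2, X, Pow(Add(5, X), -1))), X) = Mul(X, Add(48, X, Mul(2, X, Pow(Add(5, X), -1)))))
Add(-43431, Mul(-1, Pow(Add(-36791, Function('U')(147)), -1))) = Add(-43431, Mul(-1, Pow(Add(-36791, Mul(147, Pow(Add(5, 147), -1), Add(240, Pow(147, 2), Mul(55, 147)))), -1))) = Add(-43431, Mul(-1, Pow(Add(-36791, Mul(147, Pow(152, -1), Add(240, 21609, 8085))), -1))) = Add(-43431, Mul(-1, Pow(Add(-36791, Mul(147, Rational(1, 152), 29934)), -1))) = Add(-43431, Mul(-1, Pow(Add(-36791, Rational(2200149, 76)), -1))) = Add(-43431, Mul(-1, Pow(Rational(-595967, 76), -1))) = Add(-43431, Mul(-1, Rational(-76, 595967))) = Add(-43431, Rational(76, 595967)) = Rational(-25883442701, 595967)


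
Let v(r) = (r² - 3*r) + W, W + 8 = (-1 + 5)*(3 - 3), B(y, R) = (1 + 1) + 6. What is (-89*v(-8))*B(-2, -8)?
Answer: -56960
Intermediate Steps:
B(y, R) = 8 (B(y, R) = 2 + 6 = 8)
W = -8 (W = -8 + (-1 + 5)*(3 - 3) = -8 + 4*0 = -8 + 0 = -8)
v(r) = -8 + r² - 3*r (v(r) = (r² - 3*r) - 8 = -8 + r² - 3*r)
(-89*v(-8))*B(-2, -8) = -89*(-8 + (-8)² - 3*(-8))*8 = -89*(-8 + 64 + 24)*8 = -89*80*8 = -7120*8 = -56960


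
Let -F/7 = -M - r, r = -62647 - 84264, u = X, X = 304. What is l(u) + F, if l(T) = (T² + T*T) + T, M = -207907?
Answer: -2298590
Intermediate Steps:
u = 304
l(T) = T + 2*T² (l(T) = (T² + T²) + T = 2*T² + T = T + 2*T²)
r = -146911
F = -2483726 (F = -7*(-1*(-207907) - 1*(-146911)) = -7*(207907 + 146911) = -7*354818 = -2483726)
l(u) + F = 304*(1 + 2*304) - 2483726 = 304*(1 + 608) - 2483726 = 304*609 - 2483726 = 185136 - 2483726 = -2298590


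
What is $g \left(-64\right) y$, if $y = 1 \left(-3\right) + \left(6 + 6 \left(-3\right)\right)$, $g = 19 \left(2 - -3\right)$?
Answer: $91200$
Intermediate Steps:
$g = 95$ ($g = 19 \left(2 + 3\right) = 19 \cdot 5 = 95$)
$y = -15$ ($y = -3 + \left(6 - 18\right) = -3 - 12 = -15$)
$g \left(-64\right) y = 95 \left(-64\right) \left(-15\right) = \left(-6080\right) \left(-15\right) = 91200$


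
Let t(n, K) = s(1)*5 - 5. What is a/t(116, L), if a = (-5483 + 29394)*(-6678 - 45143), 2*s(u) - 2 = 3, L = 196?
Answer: -2478183862/15 ≈ -1.6521e+8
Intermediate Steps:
s(u) = 5/2 (s(u) = 1 + (½)*3 = 1 + 3/2 = 5/2)
a = -1239091931 (a = 23911*(-51821) = -1239091931)
t(n, K) = 15/2 (t(n, K) = (5/2)*5 - 5 = 25/2 - 5 = 15/2)
a/t(116, L) = -1239091931/15/2 = -1239091931*2/15 = -2478183862/15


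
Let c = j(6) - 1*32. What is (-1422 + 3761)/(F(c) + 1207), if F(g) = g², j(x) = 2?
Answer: 2339/2107 ≈ 1.1101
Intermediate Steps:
c = -30 (c = 2 - 1*32 = 2 - 32 = -30)
(-1422 + 3761)/(F(c) + 1207) = (-1422 + 3761)/((-30)² + 1207) = 2339/(900 + 1207) = 2339/2107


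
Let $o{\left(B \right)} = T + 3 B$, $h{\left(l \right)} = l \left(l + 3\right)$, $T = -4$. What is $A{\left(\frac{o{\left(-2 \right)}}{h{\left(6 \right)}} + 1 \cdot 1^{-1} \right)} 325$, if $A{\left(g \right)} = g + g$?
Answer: $\frac{14300}{27} \approx 529.63$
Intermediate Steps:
$h{\left(l \right)} = l \left(3 + l\right)$
$o{\left(B \right)} = -4 + 3 B$
$A{\left(g \right)} = 2 g$
$A{\left(\frac{o{\left(-2 \right)}}{h{\left(6 \right)}} + 1 \cdot 1^{-1} \right)} 325 = 2 \left(\frac{-4 + 3 \left(-2\right)}{6 \left(3 + 6\right)} + 1 \cdot 1^{-1}\right) 325 = 2 \left(\frac{-4 - 6}{6 \cdot 9} + 1 \cdot 1\right) 325 = 2 \left(- \frac{10}{54} + 1\right) 325 = 2 \left(\left(-10\right) \frac{1}{54} + 1\right) 325 = 2 \left(- \frac{5}{27} + 1\right) 325 = 2 \cdot \frac{22}{27} \cdot 325 = \frac{44}{27} \cdot 325 = \frac{14300}{27}$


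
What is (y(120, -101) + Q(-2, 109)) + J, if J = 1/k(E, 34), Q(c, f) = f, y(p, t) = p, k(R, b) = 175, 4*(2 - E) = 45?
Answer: 40076/175 ≈ 229.01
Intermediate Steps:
E = -37/4 (E = 2 - ¼*45 = 2 - 45/4 = -37/4 ≈ -9.2500)
J = 1/175 ≈ 0.0057143
(y(120, -101) + Q(-2, 109)) + J = (120 + 109) + 1/175 = 229 + 1/175 = 40076/175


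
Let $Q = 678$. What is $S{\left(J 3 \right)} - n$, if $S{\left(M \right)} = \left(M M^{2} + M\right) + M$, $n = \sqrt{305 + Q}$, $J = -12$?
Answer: $-46728 - \sqrt{983} \approx -46759.0$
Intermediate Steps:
$n = \sqrt{983}$ ($n = \sqrt{305 + 678} = \sqrt{983} \approx 31.353$)
$S{\left(M \right)} = M^{3} + 2 M$ ($S{\left(M \right)} = \left(M^{3} + M\right) + M = \left(M + M^{3}\right) + M = M^{3} + 2 M$)
$S{\left(J 3 \right)} - n = \left(-12\right) 3 \left(2 + \left(\left(-12\right) 3\right)^{2}\right) - \sqrt{983} = - 36 \left(2 + \left(-36\right)^{2}\right) - \sqrt{983} = - 36 \left(2 + 1296\right) - \sqrt{983} = \left(-36\right) 1298 - \sqrt{983} = -46728 - \sqrt{983}$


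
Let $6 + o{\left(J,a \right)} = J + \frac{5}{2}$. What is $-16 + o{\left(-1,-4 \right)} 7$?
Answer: $- \frac{95}{2} \approx -47.5$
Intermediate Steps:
$o{\left(J,a \right)} = - \frac{7}{2} + J$ ($o{\left(J,a \right)} = -6 + \left(J + \frac{5}{2}\right) = -6 + \left(\frac{5}{2} + J\right) = - \frac{7}{2} + J$)
$-16 + o{\left(-1,-4 \right)} 7 = -16 + \left(- \frac{7}{2} - 1\right) 7 = -16 - \frac{63}{2} = - \frac{95}{2}$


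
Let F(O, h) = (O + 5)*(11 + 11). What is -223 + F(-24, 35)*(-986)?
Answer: 411925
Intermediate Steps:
F(O, h) = 110 + 22*O (F(O, h) = (5 + O)*22 = 110 + 22*O)
-223 + F(-24, 35)*(-986) = -223 + (110 + 22*(-24))*(-986) = -223 + (110 - 528)*(-986) = -223 - 418*(-986) = -223 + 412148 = 411925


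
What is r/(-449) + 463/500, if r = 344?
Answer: 35887/224500 ≈ 0.15985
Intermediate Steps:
r/(-449) + 463/500 = 344/(-449) + 463/500 = 344*(-1/449) + 463*(1/500) = -344/449 + 463/500 = 35887/224500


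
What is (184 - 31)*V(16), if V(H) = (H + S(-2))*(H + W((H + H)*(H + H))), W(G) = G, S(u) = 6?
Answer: 3500640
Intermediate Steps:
V(H) = (6 + H)*(H + 4*H²) (V(H) = (H + 6)*(H + (H + H)*(H + H)) = (6 + H)*(H + (2*H)*(2*H)) = (6 + H)*(H + 4*H²))
(184 - 31)*V(16) = (184 - 31)*(16*(6 + 4*16² + 25*16)) = 153*(16*(6 + 4*256 + 400)) = 153*(16*(6 + 1024 + 400)) = 153*(16*1430) = 153*22880 = 3500640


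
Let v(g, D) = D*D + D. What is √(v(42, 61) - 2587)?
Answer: √1195 ≈ 34.569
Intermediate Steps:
v(g, D) = D + D² (v(g, D) = D² + D = D + D²)
√(v(42, 61) - 2587) = √(61*(1 + 61) - 2587) = √(61*62 - 2587) = √(3782 - 2587) = √1195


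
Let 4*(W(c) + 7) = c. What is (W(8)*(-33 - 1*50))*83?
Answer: 34445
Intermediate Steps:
W(c) = -7 + c/4
(W(8)*(-33 - 1*50))*83 = ((-7 + (¼)*8)*(-33 - 1*50))*83 = ((-7 + 2)*(-33 - 50))*83 = -5*(-83)*83 = 415*83 = 34445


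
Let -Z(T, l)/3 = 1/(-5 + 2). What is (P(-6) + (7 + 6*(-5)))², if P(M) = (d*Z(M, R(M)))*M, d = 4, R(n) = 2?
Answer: 2209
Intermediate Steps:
Z(T, l) = 1 (Z(T, l) = -3/(-5 + 2) = -3/(-3) = -3*(-⅓) = 1)
P(M) = 4*M (P(M) = (4*1)*M = 4*M)
(P(-6) + (7 + 6*(-5)))² = (4*(-6) + (7 + 6*(-5)))² = (-24 + (7 - 30))² = (-24 - 23)² = (-47)² = 2209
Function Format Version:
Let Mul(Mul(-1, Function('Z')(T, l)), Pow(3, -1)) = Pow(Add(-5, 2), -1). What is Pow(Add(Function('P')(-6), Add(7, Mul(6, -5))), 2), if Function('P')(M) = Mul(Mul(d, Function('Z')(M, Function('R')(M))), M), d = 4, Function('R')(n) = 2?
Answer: 2209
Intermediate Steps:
Function('Z')(T, l) = 1 (Function('Z')(T, l) = Mul(-3, Pow(Add(-5, 2), -1)) = Mul(-3, Pow(-3, -1)) = Mul(-3, Rational(-1, 3)) = 1)
Function('P')(M) = Mul(4, M) (Function('P')(M) = Mul(Mul(4, 1), M) = Mul(4, M))
Pow(Add(Function('P')(-6), Add(7, Mul(6, -5))), 2) = Pow(Add(Mul(4, -6), Add(7, Mul(6, -5))), 2) = Pow(Add(-24, Add(7, -30)), 2) = Pow(Add(-24, -23), 2) = Pow(-47, 2) = 2209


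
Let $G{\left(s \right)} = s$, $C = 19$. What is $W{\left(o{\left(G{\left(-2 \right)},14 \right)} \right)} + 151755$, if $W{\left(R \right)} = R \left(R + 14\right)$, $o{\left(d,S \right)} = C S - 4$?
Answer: $224067$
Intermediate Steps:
$o{\left(d,S \right)} = -4 + 19 S$ ($o{\left(d,S \right)} = 19 S - 4 = -4 + 19 S$)
$W{\left(R \right)} = R \left(14 + R\right)$
$W{\left(o{\left(G{\left(-2 \right)},14 \right)} \right)} + 151755 = \left(-4 + 19 \cdot 14\right) \left(14 + \left(-4 + 19 \cdot 14\right)\right) + 151755 = \left(-4 + 266\right) \left(14 + \left(-4 + 266\right)\right) + 151755 = 262 \left(14 + 262\right) + 151755 = 262 \cdot 276 + 151755 = 72312 + 151755 = 224067$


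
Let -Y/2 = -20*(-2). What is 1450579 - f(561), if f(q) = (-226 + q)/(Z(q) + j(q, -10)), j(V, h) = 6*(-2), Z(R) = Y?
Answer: 133453603/92 ≈ 1.4506e+6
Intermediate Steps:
Y = -80 (Y = -(-40)*(-2) = -2*40 = -80)
Z(R) = -80
j(V, h) = -12
f(q) = 113/46 - q/92 (f(q) = (-226 + q)/(-80 - 12) = (-226 + q)/(-92) = (-226 + q)*(-1/92) = 113/46 - q/92)
1450579 - f(561) = 1450579 - (113/46 - 1/92*561) = 1450579 - (113/46 - 561/92) = 1450579 - 1*(-335/92) = 1450579 + 335/92 = 133453603/92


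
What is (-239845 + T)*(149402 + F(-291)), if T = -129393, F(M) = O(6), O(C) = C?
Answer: -55167111104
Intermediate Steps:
F(M) = 6
(-239845 + T)*(149402 + F(-291)) = (-239845 - 129393)*(149402 + 6) = -369238*149408 = -55167111104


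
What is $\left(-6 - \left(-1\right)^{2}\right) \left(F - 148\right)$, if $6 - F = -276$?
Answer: $-938$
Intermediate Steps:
$F = 282$ ($F = 6 - -276 = 6 + 276 = 282$)
$\left(-6 - \left(-1\right)^{2}\right) \left(F - 148\right) = \left(-6 - \left(-1\right)^{2}\right) \left(282 - 148\right) = \left(-6 - 1\right) \left(282 - 148\right) = \left(-6 - 1\right) 134 = \left(-7\right) 134 = -938$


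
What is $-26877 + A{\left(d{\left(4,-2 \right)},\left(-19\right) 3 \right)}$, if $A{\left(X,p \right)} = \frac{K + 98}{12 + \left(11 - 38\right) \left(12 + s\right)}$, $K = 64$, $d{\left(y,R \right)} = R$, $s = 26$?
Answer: $- \frac{4542240}{169} \approx -26877.0$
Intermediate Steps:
$A{\left(X,p \right)} = - \frac{27}{169}$ ($A{\left(X,p \right)} = \frac{64 + 98}{12 + \left(11 - 38\right) \left(12 + 26\right)} = \frac{162}{12 - 1026} = \frac{162}{-1014} = 162 \left(- \frac{1}{1014}\right) = - \frac{27}{169}$)
$-26877 + A{\left(d{\left(4,-2 \right)},\left(-19\right) 3 \right)} = -26877 - \frac{27}{169} = - \frac{4542240}{169}$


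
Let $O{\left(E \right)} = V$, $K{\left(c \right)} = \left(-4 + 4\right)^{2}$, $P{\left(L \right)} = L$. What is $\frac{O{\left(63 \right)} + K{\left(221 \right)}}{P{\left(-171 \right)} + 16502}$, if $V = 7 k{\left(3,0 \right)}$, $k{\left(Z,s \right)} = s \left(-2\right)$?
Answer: $0$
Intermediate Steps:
$k{\left(Z,s \right)} = - 2 s$
$V = 0$ ($V = 7 \left(\left(-2\right) 0\right) = 7 \cdot 0 = 0$)
$K{\left(c \right)} = 0$ ($K{\left(c \right)} = 0^{2} = 0$)
$O{\left(E \right)} = 0$
$\frac{O{\left(63 \right)} + K{\left(221 \right)}}{P{\left(-171 \right)} + 16502} = \frac{0 + 0}{-171 + 16502} = \frac{0}{16331} = 0 \cdot \frac{1}{16331} = 0$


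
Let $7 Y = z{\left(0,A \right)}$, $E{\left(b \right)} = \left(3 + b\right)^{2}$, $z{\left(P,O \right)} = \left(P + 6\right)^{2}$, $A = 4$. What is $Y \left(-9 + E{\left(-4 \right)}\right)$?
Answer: $- \frac{288}{7} \approx -41.143$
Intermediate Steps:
$z{\left(P,O \right)} = \left(6 + P\right)^{2}$
$Y = \frac{36}{7}$ ($Y = \frac{\left(6 + 0\right)^{2}}{7} = \frac{6^{2}}{7} = \frac{1}{7} \cdot 36 = \frac{36}{7} \approx 5.1429$)
$Y \left(-9 + E{\left(-4 \right)}\right) = \frac{36 \left(-9 + \left(3 - 4\right)^{2}\right)}{7} = \frac{36 \left(-9 + \left(-1\right)^{2}\right)}{7} = \frac{36 \left(-9 + 1\right)}{7} = \frac{36}{7} \left(-8\right) = - \frac{288}{7}$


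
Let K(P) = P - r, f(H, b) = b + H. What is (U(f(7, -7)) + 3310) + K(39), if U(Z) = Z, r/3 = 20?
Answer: 3289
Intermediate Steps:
r = 60 (r = 3*20 = 60)
f(H, b) = H + b
K(P) = -60 + P (K(P) = P - 1*60 = P - 60 = -60 + P)
(U(f(7, -7)) + 3310) + K(39) = ((7 - 7) + 3310) + (-60 + 39) = (0 + 3310) - 21 = 3310 - 21 = 3289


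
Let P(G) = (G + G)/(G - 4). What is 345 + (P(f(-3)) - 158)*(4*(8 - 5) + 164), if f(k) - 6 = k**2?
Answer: -26983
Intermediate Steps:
f(k) = 6 + k**2
P(G) = 2*G/(-4 + G) (P(G) = (2*G)/(-4 + G) = 2*G/(-4 + G))
345 + (P(f(-3)) - 158)*(4*(8 - 5) + 164) = 345 + (2*(6 + (-3)**2)/(-4 + (6 + (-3)**2)) - 158)*(4*(8 - 5) + 164) = 345 + (2*(6 + 9)/(-4 + (6 + 9)) - 158)*(4*3 + 164) = 345 + (2*15/(-4 + 15) - 158)*(12 + 164) = 345 + (2*15/11 - 158)*176 = 345 + (2*15*(1/11) - 158)*176 = 345 + (30/11 - 158)*176 = 345 - 1708/11*176 = 345 - 27328 = -26983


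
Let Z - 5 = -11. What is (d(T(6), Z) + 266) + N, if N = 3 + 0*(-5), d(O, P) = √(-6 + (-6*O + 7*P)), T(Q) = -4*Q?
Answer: 269 + 4*√6 ≈ 278.80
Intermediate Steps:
Z = -6 (Z = 5 - 11 = -6)
d(O, P) = √(-6 - 6*O + 7*P)
N = 3 (N = 3 + 0 = 3)
(d(T(6), Z) + 266) + N = (√(-6 - (-24)*6 + 7*(-6)) + 266) + 3 = (√(-6 - 6*(-24) - 42) + 266) + 3 = (√(-6 + 144 - 42) + 266) + 3 = (√96 + 266) + 3 = (4*√6 + 266) + 3 = (266 + 4*√6) + 3 = 269 + 4*√6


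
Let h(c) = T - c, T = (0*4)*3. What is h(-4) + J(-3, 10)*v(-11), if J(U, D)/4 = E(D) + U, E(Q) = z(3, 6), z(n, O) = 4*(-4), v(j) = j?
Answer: 840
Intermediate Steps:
T = 0 (T = 0*3 = 0)
z(n, O) = -16
E(Q) = -16
h(c) = -c (h(c) = 0 - c = -c)
J(U, D) = -64 + 4*U (J(U, D) = 4*(-16 + U) = -64 + 4*U)
h(-4) + J(-3, 10)*v(-11) = -1*(-4) + (-64 + 4*(-3))*(-11) = 4 + (-64 - 12)*(-11) = 4 - 76*(-11) = 4 + 836 = 840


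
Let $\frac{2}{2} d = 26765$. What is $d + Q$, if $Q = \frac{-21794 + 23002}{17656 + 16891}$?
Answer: $\frac{924651663}{34547} \approx 26765.0$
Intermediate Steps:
$Q = \frac{1208}{34547} \approx 0.034967$
$d = 26765$
$d + Q = 26765 + \frac{1208}{34547} = \frac{924651663}{34547}$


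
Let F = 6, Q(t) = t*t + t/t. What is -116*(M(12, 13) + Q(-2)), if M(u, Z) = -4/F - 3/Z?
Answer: -18560/39 ≈ -475.90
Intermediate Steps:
Q(t) = 1 + t² (Q(t) = t² + 1 = 1 + t²)
M(u, Z) = -⅔ - 3/Z (M(u, Z) = -4/6 - 3/Z = -4*⅙ - 3/Z = -⅔ - 3/Z)
-116*(M(12, 13) + Q(-2)) = -116*((-⅔ - 3/13) + (1 + (-2)²)) = -116*((-⅔ - 3*1/13) + (1 + 4)) = -116*((-⅔ - 3/13) + 5) = -116*(-35/39 + 5) = -116*160/39 = -18560/39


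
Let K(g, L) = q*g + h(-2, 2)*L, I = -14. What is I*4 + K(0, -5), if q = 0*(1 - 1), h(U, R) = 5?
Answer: -81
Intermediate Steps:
q = 0 (q = 0*0 = 0)
K(g, L) = 5*L (K(g, L) = 0*g + 5*L = 0 + 5*L = 5*L)
I*4 + K(0, -5) = -14*4 + 5*(-5) = -56 - 25 = -81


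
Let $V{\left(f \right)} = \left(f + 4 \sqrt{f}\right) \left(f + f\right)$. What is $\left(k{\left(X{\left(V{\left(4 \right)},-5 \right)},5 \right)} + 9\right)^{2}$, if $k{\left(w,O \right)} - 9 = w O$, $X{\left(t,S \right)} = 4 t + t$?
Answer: $5846724$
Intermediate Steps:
$V{\left(f \right)} = 2 f \left(f + 4 \sqrt{f}\right)$ ($V{\left(f \right)} = \left(f + 4 \sqrt{f}\right) 2 f = 2 f \left(f + 4 \sqrt{f}\right)$)
$X{\left(t,S \right)} = 5 t$
$k{\left(w,O \right)} = 9 + O w$ ($k{\left(w,O \right)} = 9 + w O = 9 + O w$)
$\left(k{\left(X{\left(V{\left(4 \right)},-5 \right)},5 \right)} + 9\right)^{2} = \left(\left(9 + 5 \cdot 5 \left(2 \cdot 4^{2} + 8 \cdot 4^{\frac{3}{2}}\right)\right) + 9\right)^{2} = \left(\left(9 + 5 \cdot 5 \left(2 \cdot 16 + 8 \cdot 8\right)\right) + 9\right)^{2} = \left(\left(9 + 5 \cdot 5 \left(32 + 64\right)\right) + 9\right)^{2} = \left(\left(9 + 5 \cdot 5 \cdot 96\right) + 9\right)^{2} = \left(\left(9 + 5 \cdot 480\right) + 9\right)^{2} = \left(\left(9 + 2400\right) + 9\right)^{2} = \left(2409 + 9\right)^{2} = 2418^{2} = 5846724$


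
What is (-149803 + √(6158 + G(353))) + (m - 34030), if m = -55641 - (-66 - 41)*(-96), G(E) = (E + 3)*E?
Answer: -249746 + √131826 ≈ -2.4938e+5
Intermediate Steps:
G(E) = E*(3 + E) (G(E) = (3 + E)*E = E*(3 + E))
m = -65913 (m = -55641 - (-107)*(-96) = -55641 - 1*10272 = -55641 - 10272 = -65913)
(-149803 + √(6158 + G(353))) + (m - 34030) = (-149803 + √(6158 + 353*(3 + 353))) + (-65913 - 34030) = (-149803 + √(6158 + 353*356)) - 99943 = (-149803 + √(6158 + 125668)) - 99943 = (-149803 + √131826) - 99943 = -249746 + √131826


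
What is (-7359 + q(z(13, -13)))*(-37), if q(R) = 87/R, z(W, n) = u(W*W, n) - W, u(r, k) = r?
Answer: 14157643/52 ≈ 2.7226e+5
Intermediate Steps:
z(W, n) = W² - W (z(W, n) = W*W - W = W² - W)
(-7359 + q(z(13, -13)))*(-37) = (-7359 + 87/((13*(-1 + 13))))*(-37) = (-7359 + 87/((13*12)))*(-37) = (-7359 + 87/156)*(-37) = (-7359 + 87*(1/156))*(-37) = (-7359 + 29/52)*(-37) = -382639/52*(-37) = 14157643/52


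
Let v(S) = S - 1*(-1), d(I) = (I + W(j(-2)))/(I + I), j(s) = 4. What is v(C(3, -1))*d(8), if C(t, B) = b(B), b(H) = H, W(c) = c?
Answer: 0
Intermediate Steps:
C(t, B) = B
d(I) = (4 + I)/(2*I) (d(I) = (I + 4)/(I + I) = (4 + I)/((2*I)) = (4 + I)*(1/(2*I)) = (4 + I)/(2*I))
v(S) = 1 + S (v(S) = S + 1 = 1 + S)
v(C(3, -1))*d(8) = (1 - 1)*((½)*(4 + 8)/8) = 0*((½)*(⅛)*12) = 0*(¾) = 0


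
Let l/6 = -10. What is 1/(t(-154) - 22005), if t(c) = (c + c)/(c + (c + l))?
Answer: -92/2024383 ≈ -4.5446e-5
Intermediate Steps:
l = -60 (l = 6*(-10) = -60)
t(c) = 2*c/(-60 + 2*c) (t(c) = (c + c)/(c + (c - 60)) = (2*c)/(c + (-60 + c)) = (2*c)/(-60 + 2*c) = 2*c/(-60 + 2*c))
1/(t(-154) - 22005) = 1/(-154/(-30 - 154) - 22005) = 1/(-154/(-184) - 22005) = 1/(-154*(-1/184) - 22005) = 1/(77/92 - 22005) = 1/(-2024383/92) = -92/2024383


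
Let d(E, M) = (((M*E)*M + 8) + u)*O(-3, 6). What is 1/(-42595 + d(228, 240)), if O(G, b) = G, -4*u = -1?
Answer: -4/157764079 ≈ -2.5354e-8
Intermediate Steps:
u = ¼ (u = -¼*(-1) = ¼ ≈ 0.25000)
d(E, M) = -99/4 - 3*E*M² (d(E, M) = (((M*E)*M + 8) + ¼)*(-3) = (((E*M)*M + 8) + ¼)*(-3) = ((E*M² + 8) + ¼)*(-3) = ((8 + E*M²) + ¼)*(-3) = (33/4 + E*M²)*(-3) = -99/4 - 3*E*M²)
1/(-42595 + d(228, 240)) = 1/(-42595 + (-99/4 - 3*228*240²)) = 1/(-42595 + (-99/4 - 3*228*57600)) = 1/(-42595 + (-99/4 - 39398400)) = 1/(-42595 - 157593699/4) = 1/(-157764079/4) = -4/157764079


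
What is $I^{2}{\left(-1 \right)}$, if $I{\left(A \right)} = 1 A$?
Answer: $1$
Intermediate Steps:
$I{\left(A \right)} = A$
$I^{2}{\left(-1 \right)} = \left(-1\right)^{2} = 1$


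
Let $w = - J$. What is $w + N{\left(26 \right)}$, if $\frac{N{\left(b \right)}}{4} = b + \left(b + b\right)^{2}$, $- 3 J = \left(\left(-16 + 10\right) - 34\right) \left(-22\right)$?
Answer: $\frac{33640}{3} \approx 11213.0$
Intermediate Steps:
$J = - \frac{880}{3}$ ($J = - \frac{\left(\left(-16 + 10\right) - 34\right) \left(-22\right)}{3} = - \frac{\left(-6 - 34\right) \left(-22\right)}{3} = - \frac{\left(-40\right) \left(-22\right)}{3} = \left(- \frac{1}{3}\right) 880 = - \frac{880}{3} \approx -293.33$)
$w = \frac{880}{3}$ ($w = \left(-1\right) \left(- \frac{880}{3}\right) = \frac{880}{3} \approx 293.33$)
$N{\left(b \right)} = 4 b + 16 b^{2}$ ($N{\left(b \right)} = 4 \left(b + \left(b + b\right)^{2}\right) = 4 \left(b + \left(2 b\right)^{2}\right) = 4 \left(b + 4 b^{2}\right) = 4 b + 16 b^{2}$)
$w + N{\left(26 \right)} = \frac{880}{3} + 4 \cdot 26 \left(1 + 4 \cdot 26\right) = \frac{880}{3} + 4 \cdot 26 \left(1 + 104\right) = \frac{880}{3} + 4 \cdot 26 \cdot 105 = \frac{880}{3} + 10920 = \frac{33640}{3}$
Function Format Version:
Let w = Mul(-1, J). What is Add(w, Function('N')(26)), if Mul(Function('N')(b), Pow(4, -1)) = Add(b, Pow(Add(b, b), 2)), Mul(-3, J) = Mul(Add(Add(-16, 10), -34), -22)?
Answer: Rational(33640, 3) ≈ 11213.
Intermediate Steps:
J = Rational(-880, 3) (J = Mul(Rational(-1, 3), Mul(Add(Add(-16, 10), -34), -22)) = Mul(Rational(-1, 3), Mul(Add(-6, -34), -22)) = Mul(Rational(-1, 3), Mul(-40, -22)) = Mul(Rational(-1, 3), 880) = Rational(-880, 3) ≈ -293.33)
w = Rational(880, 3) (w = Mul(-1, Rational(-880, 3)) = Rational(880, 3) ≈ 293.33)
Function('N')(b) = Add(Mul(4, b), Mul(16, Pow(b, 2))) (Function('N')(b) = Mul(4, Add(b, Pow(Add(b, b), 2))) = Mul(4, Add(b, Pow(Mul(2, b), 2))) = Mul(4, Add(b, Mul(4, Pow(b, 2)))) = Add(Mul(4, b), Mul(16, Pow(b, 2))))
Add(w, Function('N')(26)) = Add(Rational(880, 3), Mul(4, 26, Add(1, Mul(4, 26)))) = Add(Rational(880, 3), Mul(4, 26, Add(1, 104))) = Add(Rational(880, 3), Mul(4, 26, 105)) = Add(Rational(880, 3), 10920) = Rational(33640, 3)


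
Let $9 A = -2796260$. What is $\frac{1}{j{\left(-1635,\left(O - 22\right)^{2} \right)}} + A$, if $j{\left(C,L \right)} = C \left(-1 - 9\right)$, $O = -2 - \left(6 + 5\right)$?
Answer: $- \frac{15239616997}{49050} \approx -3.107 \cdot 10^{5}$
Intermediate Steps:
$A = - \frac{2796260}{9}$ ($A = \frac{1}{9} \left(-2796260\right) = - \frac{2796260}{9} \approx -3.107 \cdot 10^{5}$)
$O = -13$ ($O = -2 - 11 = -13$)
$j{\left(C,L \right)} = - 10 C$ ($j{\left(C,L \right)} = C \left(-10\right) = - 10 C$)
$\frac{1}{j{\left(-1635,\left(O - 22\right)^{2} \right)}} + A = \frac{1}{\left(-10\right) \left(-1635\right)} - \frac{2796260}{9} = \frac{1}{16350} - \frac{2796260}{9} = - \frac{15239616997}{49050}$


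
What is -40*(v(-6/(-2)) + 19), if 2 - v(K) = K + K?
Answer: -600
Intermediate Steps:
v(K) = 2 - 2*K (v(K) = 2 - (K + K) = 2 - 2*K)
-40*(v(-6/(-2)) + 19) = -40*((2 - (-12)/(-2)) + 19) = -40*((2 - (-12)*(-1)/2) + 19) = -40*((2 - 2*3) + 19) = -40*((2 - 6) + 19) = -40*(-4 + 19) = -40*15 = -600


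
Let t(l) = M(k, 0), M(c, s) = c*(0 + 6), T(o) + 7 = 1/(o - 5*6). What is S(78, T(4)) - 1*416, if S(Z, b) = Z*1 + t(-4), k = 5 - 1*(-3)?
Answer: -290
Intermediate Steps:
k = 8 (k = 5 + 3 = 8)
T(o) = -7 + 1/(-30 + o) (T(o) = -7 + 1/(o - 5*6) = -7 + 1/(o - 30) = -7 + 1/(-30 + o))
M(c, s) = 6*c (M(c, s) = c*6 = 6*c)
t(l) = 48 (t(l) = 6*8 = 48)
S(Z, b) = 48 + Z (S(Z, b) = Z*1 + 48 = Z + 48 = 48 + Z)
S(78, T(4)) - 1*416 = (48 + 78) - 1*416 = 126 - 416 = -290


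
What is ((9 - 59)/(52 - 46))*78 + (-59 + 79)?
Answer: -630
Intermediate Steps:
((9 - 59)/(52 - 46))*78 + (-59 + 79) = -50/6*78 + 20 = -50*⅙*78 + 20 = -25/3*78 + 20 = -650 + 20 = -630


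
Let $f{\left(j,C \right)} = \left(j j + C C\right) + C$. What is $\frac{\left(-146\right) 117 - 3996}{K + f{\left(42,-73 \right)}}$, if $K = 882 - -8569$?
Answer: $- \frac{21078}{16471} \approx -1.2797$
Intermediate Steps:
$f{\left(j,C \right)} = C + C^{2} + j^{2}$ ($f{\left(j,C \right)} = \left(j^{2} + C^{2}\right) + C = \left(C^{2} + j^{2}\right) + C = C + C^{2} + j^{2}$)
$K = 9451$ ($K = 882 + 8569 = 9451$)
$\frac{\left(-146\right) 117 - 3996}{K + f{\left(42,-73 \right)}} = \frac{\left(-146\right) 117 - 3996}{9451 + \left(-73 + \left(-73\right)^{2} + 42^{2}\right)} = \frac{-17082 - 3996}{9451 + \left(-73 + 5329 + 1764\right)} = - \frac{21078}{9451 + 7020} = - \frac{21078}{16471}$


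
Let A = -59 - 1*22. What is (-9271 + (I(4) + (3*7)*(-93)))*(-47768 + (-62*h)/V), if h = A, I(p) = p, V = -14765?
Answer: 1582692172248/2953 ≈ 5.3596e+8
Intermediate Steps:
A = -81 (A = -59 - 22 = -81)
h = -81
(-9271 + (I(4) + (3*7)*(-93)))*(-47768 + (-62*h)/V) = (-9271 + (4 + (3*7)*(-93)))*(-47768 - 62*(-81)/(-14765)) = (-9271 + (4 + 21*(-93)))*(-47768 + 5022*(-1/14765)) = (-9271 + (4 - 1953))*(-47768 - 5022/14765) = (-9271 - 1949)*(-705299542/14765) = -11220*(-705299542/14765) = 1582692172248/2953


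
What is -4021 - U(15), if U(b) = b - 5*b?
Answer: -3961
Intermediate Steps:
U(b) = -4*b
-4021 - U(15) = -4021 - (-4)*15 = -4021 - 1*(-60) = -4021 + 60 = -3961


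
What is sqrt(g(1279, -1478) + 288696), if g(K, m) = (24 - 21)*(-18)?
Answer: sqrt(288642) ≈ 537.25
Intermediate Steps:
g(K, m) = -54 (g(K, m) = 3*(-18) = -54)
sqrt(g(1279, -1478) + 288696) = sqrt(-54 + 288696) = sqrt(288642)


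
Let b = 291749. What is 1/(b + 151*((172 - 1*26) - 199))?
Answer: 1/283746 ≈ 3.5243e-6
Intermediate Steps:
1/(b + 151*((172 - 1*26) - 199)) = 1/(291749 + 151*((172 - 1*26) - 199)) = 1/(291749 + 151*((172 - 26) - 199)) = 1/(291749 + 151*(146 - 199)) = 1/(291749 + 151*(-53)) = 1/(291749 - 8003) = 1/283746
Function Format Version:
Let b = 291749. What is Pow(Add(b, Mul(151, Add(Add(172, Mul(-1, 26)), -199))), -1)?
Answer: Rational(1, 283746) ≈ 3.5243e-6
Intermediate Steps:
Pow(Add(b, Mul(151, Add(Add(172, Mul(-1, 26)), -199))), -1) = Pow(Add(291749, Mul(151, Add(Add(172, Mul(-1, 26)), -199))), -1) = Pow(Add(291749, Mul(151, Add(Add(172, -26), -199))), -1) = Pow(Add(291749, Mul(151, Add(146, -199))), -1) = Pow(Add(291749, Mul(151, -53)), -1) = Pow(Add(291749, -8003), -1) = Pow(283746, -1) = Rational(1, 283746)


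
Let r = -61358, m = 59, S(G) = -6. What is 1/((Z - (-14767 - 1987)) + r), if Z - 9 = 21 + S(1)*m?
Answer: -1/44928 ≈ -2.2258e-5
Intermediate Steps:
Z = -324 (Z = 9 + (21 - 6*59) = 9 + (21 - 354) = 9 - 333 = -324)
1/((Z - (-14767 - 1987)) + r) = 1/((-324 - (-14767 - 1987)) - 61358) = 1/((-324 - 1*(-16754)) - 61358) = 1/((-324 + 16754) - 61358) = 1/(16430 - 61358) = 1/(-44928) = -1/44928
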